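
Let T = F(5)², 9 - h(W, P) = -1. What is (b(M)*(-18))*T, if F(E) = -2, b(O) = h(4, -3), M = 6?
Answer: -720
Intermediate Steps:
h(W, P) = 10 (h(W, P) = 9 - 1*(-1) = 9 + 1 = 10)
b(O) = 10
T = 4 (T = (-2)² = 4)
(b(M)*(-18))*T = (10*(-18))*4 = -180*4 = -720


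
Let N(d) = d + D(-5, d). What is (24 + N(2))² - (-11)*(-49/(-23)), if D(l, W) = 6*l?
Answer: 907/23 ≈ 39.435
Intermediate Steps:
N(d) = -30 + d (N(d) = d + 6*(-5) = d - 30 = -30 + d)
(24 + N(2))² - (-11)*(-49/(-23)) = (24 + (-30 + 2))² - (-11)*(-49/(-23)) = (24 - 28)² - (-11)*(-49*(-1/23)) = (-4)² - (-11)*49/23 = 16 - 1*(-539/23) = 16 + 539/23 = 907/23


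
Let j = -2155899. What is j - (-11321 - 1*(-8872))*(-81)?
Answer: -2354268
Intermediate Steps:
j - (-11321 - 1*(-8872))*(-81) = -2155899 - (-11321 - 1*(-8872))*(-81) = -2155899 - (-11321 + 8872)*(-81) = -2155899 - (-2449)*(-81) = -2155899 - 1*198369 = -2155899 - 198369 = -2354268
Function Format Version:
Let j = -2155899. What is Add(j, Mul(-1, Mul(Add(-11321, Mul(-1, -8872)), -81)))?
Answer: -2354268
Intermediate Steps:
Add(j, Mul(-1, Mul(Add(-11321, Mul(-1, -8872)), -81))) = Add(-2155899, Mul(-1, Mul(Add(-11321, Mul(-1, -8872)), -81))) = Add(-2155899, Mul(-1, Mul(Add(-11321, 8872), -81))) = Add(-2155899, Mul(-1, Mul(-2449, -81))) = Add(-2155899, Mul(-1, 198369)) = Add(-2155899, -198369) = -2354268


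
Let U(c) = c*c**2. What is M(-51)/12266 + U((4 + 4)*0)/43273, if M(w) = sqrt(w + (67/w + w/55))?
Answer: I*sqrt(418901505)/34406130 ≈ 0.00059487*I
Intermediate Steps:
U(c) = c**3
M(w) = sqrt(67/w + 56*w/55) (M(w) = sqrt(w + (67/w + w*(1/55))) = sqrt(w + (67/w + w/55)) = sqrt(67/w + 56*w/55))
M(-51)/12266 + U((4 + 4)*0)/43273 = (sqrt(3080*(-51) + 202675/(-51))/55)/12266 + ((4 + 4)*0)**3/43273 = (sqrt(-157080 + 202675*(-1/51))/55)*(1/12266) + (8*0)**3*(1/43273) = (sqrt(-157080 - 202675/51)/55)*(1/12266) + 0**3*(1/43273) = (sqrt(-8213755/51)/55)*(1/12266) + 0*(1/43273) = ((I*sqrt(418901505)/51)/55)*(1/12266) + 0 = (I*sqrt(418901505)/2805)*(1/12266) + 0 = I*sqrt(418901505)/34406130 + 0 = I*sqrt(418901505)/34406130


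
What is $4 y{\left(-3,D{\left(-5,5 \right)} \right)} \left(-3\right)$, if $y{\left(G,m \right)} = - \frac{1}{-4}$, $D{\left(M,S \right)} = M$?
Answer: $-3$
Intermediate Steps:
$y{\left(G,m \right)} = \frac{1}{4}$ ($y{\left(G,m \right)} = \left(-1\right) \left(- \frac{1}{4}\right) = \frac{1}{4}$)
$4 y{\left(-3,D{\left(-5,5 \right)} \right)} \left(-3\right) = 4 \cdot \frac{1}{4} \left(-3\right) = 1 \left(-3\right) = -3$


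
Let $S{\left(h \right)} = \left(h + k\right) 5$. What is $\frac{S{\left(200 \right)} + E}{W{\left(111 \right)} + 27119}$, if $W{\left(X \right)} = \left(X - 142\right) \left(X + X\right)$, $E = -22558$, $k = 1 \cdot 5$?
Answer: $- \frac{21533}{20237} \approx -1.064$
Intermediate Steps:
$k = 5$
$W{\left(X \right)} = 2 X \left(-142 + X\right)$ ($W{\left(X \right)} = \left(-142 + X\right) 2 X = 2 X \left(-142 + X\right)$)
$S{\left(h \right)} = 25 + 5 h$ ($S{\left(h \right)} = \left(h + 5\right) 5 = \left(5 + h\right) 5 = 25 + 5 h$)
$\frac{S{\left(200 \right)} + E}{W{\left(111 \right)} + 27119} = \frac{\left(25 + 5 \cdot 200\right) - 22558}{2 \cdot 111 \left(-142 + 111\right) + 27119} = \frac{\left(25 + 1000\right) - 22558}{2 \cdot 111 \left(-31\right) + 27119} = \frac{1025 - 22558}{-6882 + 27119} = - \frac{21533}{20237}$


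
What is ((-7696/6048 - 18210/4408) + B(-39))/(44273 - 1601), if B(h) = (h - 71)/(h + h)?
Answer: -21624931/231078609216 ≈ -9.3583e-5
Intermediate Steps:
B(h) = (-71 + h)/(2*h) (B(h) = (-71 + h)/((2*h)) = (-71 + h)*(1/(2*h)) = (-71 + h)/(2*h))
((-7696/6048 - 18210/4408) + B(-39))/(44273 - 1601) = ((-7696/6048 - 18210/4408) + (½)*(-71 - 39)/(-39))/(44273 - 1601) = ((-7696*1/6048 - 18210*1/4408) + (½)*(-1/39)*(-110))/42672 = ((-481/378 - 9105/2204) + 55/39)*(1/42672) = (-2250907/416556 + 55/39)*(1/42672) = -21624931/5415228*1/42672 = -21624931/231078609216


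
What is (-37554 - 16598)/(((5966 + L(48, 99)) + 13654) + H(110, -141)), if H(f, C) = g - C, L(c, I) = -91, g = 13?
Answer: -54152/19683 ≈ -2.7512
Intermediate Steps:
H(f, C) = 13 - C
(-37554 - 16598)/(((5966 + L(48, 99)) + 13654) + H(110, -141)) = (-37554 - 16598)/(((5966 - 91) + 13654) + (13 - 1*(-141))) = -54152/((5875 + 13654) + (13 + 141)) = -54152/(19529 + 154) = -54152/19683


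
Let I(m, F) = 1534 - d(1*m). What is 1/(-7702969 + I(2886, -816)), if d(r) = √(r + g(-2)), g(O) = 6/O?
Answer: -2567145/19770700352114 + 31*√3/59312101056342 ≈ -1.2984e-7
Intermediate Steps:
d(r) = √(-3 + r) (d(r) = √(r + 6/(-2)) = √(r + 6*(-½)) = √(r - 3) = √(-3 + r))
I(m, F) = 1534 - √(-3 + m) (I(m, F) = 1534 - √(-3 + 1*m) = 1534 - √(-3 + m))
1/(-7702969 + I(2886, -816)) = 1/(-7702969 + (1534 - √(-3 + 2886))) = 1/(-7702969 + (1534 - √2883)) = 1/(-7702969 + (1534 - 31*√3)) = 1/(-7701435 - 31*√3)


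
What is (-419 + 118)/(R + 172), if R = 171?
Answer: -43/49 ≈ -0.87755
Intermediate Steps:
(-419 + 118)/(R + 172) = (-419 + 118)/(171 + 172) = -301/343 = -301*1/343 = -43/49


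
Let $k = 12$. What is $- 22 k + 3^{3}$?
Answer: $-237$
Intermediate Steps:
$- 22 k + 3^{3} = \left(-22\right) 12 + 3^{3} = -264 + 27 = -237$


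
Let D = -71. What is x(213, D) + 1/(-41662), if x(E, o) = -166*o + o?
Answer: 488070329/41662 ≈ 11715.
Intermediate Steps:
x(E, o) = -165*o
x(213, D) + 1/(-41662) = -165*(-71) + 1/(-41662) = 11715 - 1/41662 = 488070329/41662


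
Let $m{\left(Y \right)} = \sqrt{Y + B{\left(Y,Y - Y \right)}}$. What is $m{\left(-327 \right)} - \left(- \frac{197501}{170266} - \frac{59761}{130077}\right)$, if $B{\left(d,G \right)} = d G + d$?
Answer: $\frac{35865604003}{22147690482} + i \sqrt{654} \approx 1.6194 + 25.573 i$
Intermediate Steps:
$B{\left(d,G \right)} = d + G d$ ($B{\left(d,G \right)} = G d + d = d + G d$)
$m{\left(Y \right)} = \sqrt{2} \sqrt{Y}$ ($m{\left(Y \right)} = \sqrt{Y + Y \left(1 + \left(Y - Y\right)\right)} = \sqrt{Y + Y \left(1 + 0\right)} = \sqrt{Y + Y 1} = \sqrt{Y + Y} = \sqrt{2 Y} = \sqrt{2} \sqrt{Y}$)
$m{\left(-327 \right)} - \left(- \frac{197501}{170266} - \frac{59761}{130077}\right) = \sqrt{2} \sqrt{-327} - \left(- \frac{197501}{170266} - \frac{59761}{130077}\right) = \sqrt{2} i \sqrt{327} - \left(\left(-197501\right) \frac{1}{170266} - \frac{59761}{130077}\right) = i \sqrt{654} - \left(- \frac{197501}{170266} - \frac{59761}{130077}\right) = i \sqrt{654} - - \frac{35865604003}{22147690482} = i \sqrt{654} + \frac{35865604003}{22147690482} = \frac{35865604003}{22147690482} + i \sqrt{654}$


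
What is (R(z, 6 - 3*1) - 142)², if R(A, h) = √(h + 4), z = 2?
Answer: (142 - √7)² ≈ 19420.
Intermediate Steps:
R(A, h) = √(4 + h)
(R(z, 6 - 3*1) - 142)² = (√(4 + (6 - 3*1)) - 142)² = (√(4 + (6 - 3)) - 142)² = (√(4 + 3) - 142)² = (√7 - 142)² = (-142 + √7)²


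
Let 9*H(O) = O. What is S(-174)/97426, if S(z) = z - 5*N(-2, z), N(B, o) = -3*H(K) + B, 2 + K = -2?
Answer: -256/146139 ≈ -0.0017518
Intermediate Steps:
K = -4 (K = -2 - 2 = -4)
H(O) = O/9
N(B, o) = 4/3 + B (N(B, o) = -(-4)/3 + B = -3*(-4/9) + B = 4/3 + B)
S(z) = 10/3 + z (S(z) = z - 5*(4/3 - 2) = z - 5*(-⅔) = z + 10/3 = 10/3 + z)
S(-174)/97426 = (10/3 - 174)/97426 = -512/3*1/97426 = -256/146139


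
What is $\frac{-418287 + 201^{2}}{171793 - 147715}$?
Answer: $- \frac{62981}{4013} \approx -15.694$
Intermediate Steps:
$\frac{-418287 + 201^{2}}{171793 - 147715} = \frac{-418287 + 40401}{24078} = \left(-377886\right) \frac{1}{24078} = - \frac{62981}{4013}$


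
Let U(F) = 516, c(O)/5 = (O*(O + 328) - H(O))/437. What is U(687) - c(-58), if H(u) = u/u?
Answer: 303797/437 ≈ 695.19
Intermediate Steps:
H(u) = 1
c(O) = -5/437 + 5*O*(328 + O)/437 (c(O) = 5*((O*(O + 328) - 1*1)/437) = 5*((O*(328 + O) - 1)*(1/437)) = 5*((-1 + O*(328 + O))*(1/437)) = 5*(-1/437 + O*(328 + O)/437) = -5/437 + 5*O*(328 + O)/437)
U(687) - c(-58) = 516 - (-5/437 + (5/437)*(-58)**2 + (1640/437)*(-58)) = 516 - (-5/437 + (5/437)*3364 - 95120/437) = 516 - (-5/437 + 16820/437 - 95120/437) = 516 - 1*(-78305/437) = 516 + 78305/437 = 303797/437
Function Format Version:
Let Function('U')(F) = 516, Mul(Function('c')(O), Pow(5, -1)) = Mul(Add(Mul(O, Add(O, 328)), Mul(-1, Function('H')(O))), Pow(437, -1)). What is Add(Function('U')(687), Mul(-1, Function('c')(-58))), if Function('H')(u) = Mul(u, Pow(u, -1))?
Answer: Rational(303797, 437) ≈ 695.19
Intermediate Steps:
Function('H')(u) = 1
Function('c')(O) = Add(Rational(-5, 437), Mul(Rational(5, 437), O, Add(328, O))) (Function('c')(O) = Mul(5, Mul(Add(Mul(O, Add(O, 328)), Mul(-1, 1)), Pow(437, -1))) = Mul(5, Mul(Add(Mul(O, Add(328, O)), -1), Rational(1, 437))) = Mul(5, Mul(Add(-1, Mul(O, Add(328, O))), Rational(1, 437))) = Mul(5, Add(Rational(-1, 437), Mul(Rational(1, 437), O, Add(328, O)))) = Add(Rational(-5, 437), Mul(Rational(5, 437), O, Add(328, O))))
Add(Function('U')(687), Mul(-1, Function('c')(-58))) = Add(516, Mul(-1, Add(Rational(-5, 437), Mul(Rational(5, 437), Pow(-58, 2)), Mul(Rational(1640, 437), -58)))) = Add(516, Mul(-1, Add(Rational(-5, 437), Mul(Rational(5, 437), 3364), Rational(-95120, 437)))) = Add(516, Mul(-1, Add(Rational(-5, 437), Rational(16820, 437), Rational(-95120, 437)))) = Add(516, Mul(-1, Rational(-78305, 437))) = Add(516, Rational(78305, 437)) = Rational(303797, 437)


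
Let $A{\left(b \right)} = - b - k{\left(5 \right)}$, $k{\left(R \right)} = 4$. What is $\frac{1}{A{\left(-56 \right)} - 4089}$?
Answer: $- \frac{1}{4037} \approx -0.00024771$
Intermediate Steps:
$A{\left(b \right)} = -4 - b$ ($A{\left(b \right)} = - b - 4 = -4 - b$)
$\frac{1}{A{\left(-56 \right)} - 4089} = \frac{1}{\left(-4 - -56\right) - 4089} = \frac{1}{\left(-4 + 56\right) - 4089} = \frac{1}{52 - 4089} = \frac{1}{-4037} = - \frac{1}{4037}$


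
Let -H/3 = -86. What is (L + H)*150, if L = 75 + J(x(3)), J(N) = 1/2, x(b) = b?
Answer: 50025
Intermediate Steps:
J(N) = 1/2
H = 258 (H = -3*(-86) = 258)
L = 151/2 (L = 75 + 1/2 = 151/2 ≈ 75.500)
(L + H)*150 = (151/2 + 258)*150 = (667/2)*150 = 50025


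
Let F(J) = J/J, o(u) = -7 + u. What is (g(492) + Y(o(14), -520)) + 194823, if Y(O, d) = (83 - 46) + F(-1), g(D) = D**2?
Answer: 436925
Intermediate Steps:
F(J) = 1
Y(O, d) = 38 (Y(O, d) = (83 - 46) + 1 = 37 + 1 = 38)
(g(492) + Y(o(14), -520)) + 194823 = (492**2 + 38) + 194823 = (242064 + 38) + 194823 = 242102 + 194823 = 436925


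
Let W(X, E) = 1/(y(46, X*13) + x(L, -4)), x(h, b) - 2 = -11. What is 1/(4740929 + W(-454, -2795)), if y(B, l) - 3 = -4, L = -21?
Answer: 10/47409289 ≈ 2.1093e-7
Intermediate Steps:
y(B, l) = -1 (y(B, l) = 3 - 4 = -1)
x(h, b) = -9 (x(h, b) = 2 - 11 = -9)
W(X, E) = -⅒ (W(X, E) = 1/(-1 - 9) = 1/(-10) = -⅒)
1/(4740929 + W(-454, -2795)) = 1/(4740929 - ⅒) = 1/(47409289/10) = 10/47409289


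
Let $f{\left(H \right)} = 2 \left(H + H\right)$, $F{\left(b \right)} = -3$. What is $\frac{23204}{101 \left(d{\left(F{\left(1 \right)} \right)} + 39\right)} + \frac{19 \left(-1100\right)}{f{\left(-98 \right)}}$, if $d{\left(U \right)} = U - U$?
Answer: $\frac{22855267}{386022} \approx 59.207$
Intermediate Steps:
$d{\left(U \right)} = 0$
$f{\left(H \right)} = 4 H$ ($f{\left(H \right)} = 2 \cdot 2 H = 4 H$)
$\frac{23204}{101 \left(d{\left(F{\left(1 \right)} \right)} + 39\right)} + \frac{19 \left(-1100\right)}{f{\left(-98 \right)}} = \frac{23204}{101 \left(0 + 39\right)} + \frac{19 \left(-1100\right)}{4 \left(-98\right)} = \frac{23204}{101 \cdot 39} - \frac{20900}{-392} = \frac{23204}{3939} - - \frac{5225}{98} = 23204 \cdot \frac{1}{3939} + \frac{5225}{98} = \frac{23204}{3939} + \frac{5225}{98} = \frac{22855267}{386022}$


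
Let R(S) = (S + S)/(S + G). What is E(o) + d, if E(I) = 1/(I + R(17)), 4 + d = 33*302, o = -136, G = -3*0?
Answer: 1334907/134 ≈ 9962.0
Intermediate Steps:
G = 0
d = 9962 (d = -4 + 33*302 = -4 + 9966 = 9962)
R(S) = 2 (R(S) = (S + S)/(S + 0) = (2*S)/S = 2)
E(I) = 1/(2 + I) (E(I) = 1/(I + 2) = 1/(2 + I))
E(o) + d = 1/(2 - 136) + 9962 = 1/(-134) + 9962 = -1/134 + 9962 = 1334907/134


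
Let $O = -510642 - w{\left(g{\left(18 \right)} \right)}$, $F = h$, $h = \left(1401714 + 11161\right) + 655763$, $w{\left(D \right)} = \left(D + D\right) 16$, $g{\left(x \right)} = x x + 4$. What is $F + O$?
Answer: $1547500$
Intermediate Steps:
$g{\left(x \right)} = 4 + x^{2}$ ($g{\left(x \right)} = x^{2} + 4 = 4 + x^{2}$)
$w{\left(D \right)} = 32 D$ ($w{\left(D \right)} = 2 D 16 = 32 D$)
$h = 2068638$ ($h = 1412875 + 655763 = 2068638$)
$F = 2068638$
$O = -521138$ ($O = -510642 - 32 \left(4 + 18^{2}\right) = -510642 - 32 \left(4 + 324\right) = -510642 - 32 \cdot 328 = -510642 - 10496 = -521138$)
$F + O = 2068638 - 521138 = 1547500$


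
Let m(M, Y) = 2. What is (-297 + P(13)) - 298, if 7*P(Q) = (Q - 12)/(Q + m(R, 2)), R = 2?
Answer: -62474/105 ≈ -594.99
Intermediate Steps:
P(Q) = (-12 + Q)/(7*(2 + Q)) (P(Q) = ((Q - 12)/(Q + 2))/7 = ((-12 + Q)/(2 + Q))/7 = (-12 + Q)/(7*(2 + Q)))
(-297 + P(13)) - 298 = (-297 + (-12 + 13)/(7*(2 + 13))) - 298 = (-297 + (⅐)*1/15) - 298 = (-297 + (⅐)*(1/15)*1) - 298 = (-297 + 1/105) - 298 = -31184/105 - 298 = -62474/105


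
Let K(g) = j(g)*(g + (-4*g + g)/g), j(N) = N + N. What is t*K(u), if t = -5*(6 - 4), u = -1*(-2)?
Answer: 40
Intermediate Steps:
j(N) = 2*N
u = 2
t = -10 (t = -5*2 = -10)
K(g) = 2*g*(-3 + g) (K(g) = (2*g)*(g + (-4*g + g)/g) = (2*g)*(g + (-3*g)/g) = (2*g)*(g - 3) = (2*g)*(-3 + g) = 2*g*(-3 + g))
t*K(u) = -20*2*(-3 + 2) = -20*2*(-1) = -10*(-4) = 40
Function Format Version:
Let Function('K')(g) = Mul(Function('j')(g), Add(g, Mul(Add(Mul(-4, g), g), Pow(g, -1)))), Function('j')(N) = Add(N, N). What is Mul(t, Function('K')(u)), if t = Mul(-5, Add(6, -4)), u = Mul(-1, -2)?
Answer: 40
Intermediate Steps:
Function('j')(N) = Mul(2, N)
u = 2
t = -10 (t = Mul(-5, 2) = -10)
Function('K')(g) = Mul(2, g, Add(-3, g)) (Function('K')(g) = Mul(Mul(2, g), Add(g, Mul(Add(Mul(-4, g), g), Pow(g, -1)))) = Mul(Mul(2, g), Add(g, Mul(Mul(-3, g), Pow(g, -1)))) = Mul(Mul(2, g), Add(g, -3)) = Mul(Mul(2, g), Add(-3, g)) = Mul(2, g, Add(-3, g)))
Mul(t, Function('K')(u)) = Mul(-10, Mul(2, 2, Add(-3, 2))) = Mul(-10, Mul(2, 2, -1)) = Mul(-10, -4) = 40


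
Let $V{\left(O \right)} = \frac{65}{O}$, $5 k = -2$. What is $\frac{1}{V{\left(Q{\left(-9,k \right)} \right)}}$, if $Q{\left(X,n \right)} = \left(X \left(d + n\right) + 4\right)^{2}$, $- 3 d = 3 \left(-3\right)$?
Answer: $\frac{9409}{1625} \approx 5.7902$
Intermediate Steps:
$k = - \frac{2}{5}$ ($k = \frac{1}{5} \left(-2\right) = - \frac{2}{5} \approx -0.4$)
$d = 3$ ($d = - \frac{3 \left(-3\right)}{3} = \left(- \frac{1}{3}\right) \left(-9\right) = 3$)
$Q{\left(X,n \right)} = \left(4 + X \left(3 + n\right)\right)^{2}$ ($Q{\left(X,n \right)} = \left(X \left(3 + n\right) + 4\right)^{2} = \left(4 + X \left(3 + n\right)\right)^{2}$)
$\frac{1}{V{\left(Q{\left(-9,k \right)} \right)}} = \frac{1}{65 \frac{1}{\left(4 + 3 \left(-9\right) - - \frac{18}{5}\right)^{2}}} = \frac{1}{65 \frac{1}{\left(4 - 27 + \frac{18}{5}\right)^{2}}} = \frac{1}{65 \frac{1}{\left(- \frac{97}{5}\right)^{2}}} = \frac{1}{65 \frac{1}{\frac{9409}{25}}} = \frac{1}{65 \cdot \frac{25}{9409}} = \frac{1}{\frac{1625}{9409}} = \frac{9409}{1625}$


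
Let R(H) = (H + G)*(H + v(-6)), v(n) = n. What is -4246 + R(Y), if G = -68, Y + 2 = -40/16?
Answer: -13939/4 ≈ -3484.8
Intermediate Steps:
Y = -9/2 (Y = -2 - 40/16 = -2 - 40*1/16 = -2 - 5/2 = -9/2 ≈ -4.5000)
R(H) = (-68 + H)*(-6 + H) (R(H) = (H - 68)*(H - 6) = (-68 + H)*(-6 + H))
-4246 + R(Y) = -4246 + (408 + (-9/2)**2 - 74*(-9/2)) = -4246 + (408 + 81/4 + 333) = -4246 + 3045/4 = -13939/4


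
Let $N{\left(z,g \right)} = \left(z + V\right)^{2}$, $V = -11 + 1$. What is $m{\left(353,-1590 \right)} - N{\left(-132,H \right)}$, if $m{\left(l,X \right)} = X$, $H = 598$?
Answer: $-21754$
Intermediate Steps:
$V = -10$
$N{\left(z,g \right)} = \left(-10 + z\right)^{2}$ ($N{\left(z,g \right)} = \left(z - 10\right)^{2} = \left(-10 + z\right)^{2}$)
$m{\left(353,-1590 \right)} - N{\left(-132,H \right)} = -1590 - \left(-10 - 132\right)^{2} = -1590 - \left(-142\right)^{2} = -1590 - 20164 = -21754$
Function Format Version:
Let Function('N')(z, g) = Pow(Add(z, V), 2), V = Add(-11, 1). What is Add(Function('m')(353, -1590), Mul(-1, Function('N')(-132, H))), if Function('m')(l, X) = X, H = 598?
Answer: -21754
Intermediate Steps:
V = -10
Function('N')(z, g) = Pow(Add(-10, z), 2) (Function('N')(z, g) = Pow(Add(z, -10), 2) = Pow(Add(-10, z), 2))
Add(Function('m')(353, -1590), Mul(-1, Function('N')(-132, H))) = Add(-1590, Mul(-1, Pow(Add(-10, -132), 2))) = Add(-1590, Mul(-1, Pow(-142, 2))) = Add(-1590, Mul(-1, 20164)) = Add(-1590, -20164) = -21754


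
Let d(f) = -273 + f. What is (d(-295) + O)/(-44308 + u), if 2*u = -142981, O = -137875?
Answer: 276886/231597 ≈ 1.1956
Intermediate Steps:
u = -142981/2 (u = (1/2)*(-142981) = -142981/2 ≈ -71491.)
(d(-295) + O)/(-44308 + u) = ((-273 - 295) - 137875)/(-44308 - 142981/2) = (-568 - 137875)/(-231597/2) = -138443*(-2/231597) = 276886/231597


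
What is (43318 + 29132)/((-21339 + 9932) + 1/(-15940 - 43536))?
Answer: -4309036200/678442733 ≈ -6.3514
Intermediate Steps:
(43318 + 29132)/((-21339 + 9932) + 1/(-15940 - 43536)) = 72450/(-11407 + 1/(-59476)) = 72450/(-11407 - 1/59476) = 72450/(-678442733/59476) = 72450*(-59476/678442733) = -4309036200/678442733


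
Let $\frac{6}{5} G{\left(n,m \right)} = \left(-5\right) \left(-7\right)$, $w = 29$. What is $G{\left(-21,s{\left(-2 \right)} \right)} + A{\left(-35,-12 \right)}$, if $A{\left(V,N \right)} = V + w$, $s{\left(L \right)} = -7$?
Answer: $\frac{139}{6} \approx 23.167$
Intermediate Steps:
$G{\left(n,m \right)} = \frac{175}{6}$ ($G{\left(n,m \right)} = \frac{5 \left(\left(-5\right) \left(-7\right)\right)}{6} = \frac{5}{6} \cdot 35 = \frac{175}{6}$)
$A{\left(V,N \right)} = 29 + V$ ($A{\left(V,N \right)} = V + 29 = 29 + V$)
$G{\left(-21,s{\left(-2 \right)} \right)} + A{\left(-35,-12 \right)} = \frac{175}{6} + \left(29 - 35\right) = \frac{175}{6} - 6 = \frac{139}{6}$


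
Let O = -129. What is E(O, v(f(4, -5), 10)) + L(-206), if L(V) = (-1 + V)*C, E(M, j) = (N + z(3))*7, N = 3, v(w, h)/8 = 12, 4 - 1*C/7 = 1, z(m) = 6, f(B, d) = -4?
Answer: -4284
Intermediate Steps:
C = 21 (C = 28 - 7*1 = 28 - 7 = 21)
v(w, h) = 96 (v(w, h) = 8*12 = 96)
E(M, j) = 63 (E(M, j) = (3 + 6)*7 = 9*7 = 63)
L(V) = -21 + 21*V (L(V) = (-1 + V)*21 = -21 + 21*V)
E(O, v(f(4, -5), 10)) + L(-206) = 63 + (-21 + 21*(-206)) = 63 + (-21 - 4326) = 63 - 4347 = -4284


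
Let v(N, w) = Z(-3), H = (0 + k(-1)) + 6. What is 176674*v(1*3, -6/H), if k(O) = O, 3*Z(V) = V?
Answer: -176674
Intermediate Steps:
Z(V) = V/3
H = 5 (H = (0 - 1) + 6 = -1 + 6 = 5)
v(N, w) = -1 (v(N, w) = (1/3)*(-3) = -1)
176674*v(1*3, -6/H) = 176674*(-1) = -176674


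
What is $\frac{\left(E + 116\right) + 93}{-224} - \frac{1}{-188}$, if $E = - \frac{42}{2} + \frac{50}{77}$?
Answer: $- \frac{339205}{405328} \approx -0.83687$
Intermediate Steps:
$E = - \frac{1567}{77}$ ($E = \left(-42\right) \frac{1}{2} + 50 \cdot \frac{1}{77} = -21 + \frac{50}{77} = - \frac{1567}{77} \approx -20.351$)
$\frac{\left(E + 116\right) + 93}{-224} - \frac{1}{-188} = \frac{\left(- \frac{1567}{77} + 116\right) + 93}{-224} - \frac{1}{-188} = \left(\frac{7365}{77} + 93\right) \left(- \frac{1}{224}\right) - - \frac{1}{188} = \frac{14526}{77} \left(- \frac{1}{224}\right) + \frac{1}{188} = - \frac{7263}{8624} + \frac{1}{188} = - \frac{339205}{405328}$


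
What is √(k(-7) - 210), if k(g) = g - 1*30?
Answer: I*√247 ≈ 15.716*I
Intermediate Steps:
k(g) = -30 + g (k(g) = g - 30 = -30 + g)
√(k(-7) - 210) = √((-30 - 7) - 210) = √(-37 - 210) = √(-247) = I*√247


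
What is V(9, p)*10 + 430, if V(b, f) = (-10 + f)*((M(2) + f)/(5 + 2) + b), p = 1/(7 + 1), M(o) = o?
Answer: -109475/224 ≈ -488.73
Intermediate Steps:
p = ⅛ (p = 1/8 = ⅛ ≈ 0.12500)
V(b, f) = (-10 + f)*(2/7 + b + f/7) (V(b, f) = (-10 + f)*((2 + f)/(5 + 2) + b) = (-10 + f)*((2 + f)/7 + b) = (-10 + f)*((2 + f)*(⅐) + b) = (-10 + f)*((2/7 + f/7) + b) = (-10 + f)*(2/7 + b + f/7))
V(9, p)*10 + 430 = (-20/7 - 10*9 - 8/7*⅛ + (⅛)²/7 + 9*(⅛))*10 + 430 = (-20/7 - 90 - ⅐ + (⅐)*(1/64) + 9/8)*10 + 430 = (-20/7 - 90 - ⅐ + 1/448 + 9/8)*10 + 430 = -41159/448*10 + 430 = -205795/224 + 430 = -109475/224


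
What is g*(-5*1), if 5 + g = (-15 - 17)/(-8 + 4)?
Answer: -15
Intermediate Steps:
g = 3 (g = -5 + (-15 - 17)/(-8 + 4) = -5 - 32/(-4) = -5 - 32*(-¼) = -5 + 8 = 3)
g*(-5*1) = 3*(-5*1) = 3*(-5) = -15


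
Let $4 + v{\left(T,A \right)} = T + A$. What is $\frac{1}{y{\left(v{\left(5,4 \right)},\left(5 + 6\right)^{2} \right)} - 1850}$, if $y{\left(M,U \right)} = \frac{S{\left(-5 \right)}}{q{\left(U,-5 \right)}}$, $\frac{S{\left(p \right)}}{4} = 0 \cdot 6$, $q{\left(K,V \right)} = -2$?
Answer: $- \frac{1}{1850} \approx -0.00054054$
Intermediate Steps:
$v{\left(T,A \right)} = -4 + A + T$ ($v{\left(T,A \right)} = -4 + \left(T + A\right) = -4 + \left(A + T\right) = -4 + A + T$)
$S{\left(p \right)} = 0$ ($S{\left(p \right)} = 4 \cdot 0 \cdot 6 = 4 \cdot 0 = 0$)
$y{\left(M,U \right)} = 0$ ($y{\left(M,U \right)} = \frac{0}{-2} = 0 \left(- \frac{1}{2}\right) = 0$)
$\frac{1}{y{\left(v{\left(5,4 \right)},\left(5 + 6\right)^{2} \right)} - 1850} = \frac{1}{0 - 1850} = \frac{1}{-1850} = - \frac{1}{1850}$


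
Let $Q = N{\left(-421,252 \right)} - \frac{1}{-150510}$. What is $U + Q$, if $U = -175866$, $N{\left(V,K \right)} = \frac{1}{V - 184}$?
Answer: $- \frac{3202820620841}{18211710} \approx -1.7587 \cdot 10^{5}$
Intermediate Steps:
$N{\left(V,K \right)} = \frac{1}{-184 + V}$
$Q = - \frac{29981}{18211710}$ ($Q = \frac{1}{-184 - 421} - \frac{1}{-150510} = \frac{1}{-605} - - \frac{1}{150510} = - \frac{1}{605} + \frac{1}{150510} = - \frac{29981}{18211710} \approx -0.0016462$)
$U + Q = -175866 - \frac{29981}{18211710} = - \frac{3202820620841}{18211710}$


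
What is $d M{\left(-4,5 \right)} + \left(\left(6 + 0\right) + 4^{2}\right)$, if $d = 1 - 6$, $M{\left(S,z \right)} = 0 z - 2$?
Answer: $32$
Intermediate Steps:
$M{\left(S,z \right)} = -2$ ($M{\left(S,z \right)} = 0 - 2 = -2$)
$d = -5$ ($d = 1 - 6 = -5$)
$d M{\left(-4,5 \right)} + \left(\left(6 + 0\right) + 4^{2}\right) = \left(-5\right) \left(-2\right) + \left(\left(6 + 0\right) + 4^{2}\right) = 10 + \left(6 + 16\right) = 10 + 22 = 32$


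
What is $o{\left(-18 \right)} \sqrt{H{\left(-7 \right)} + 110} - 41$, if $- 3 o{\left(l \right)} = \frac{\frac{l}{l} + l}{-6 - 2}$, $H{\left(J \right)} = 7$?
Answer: $-41 - \frac{17 \sqrt{13}}{8} \approx -48.662$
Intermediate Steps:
$o{\left(l \right)} = \frac{1}{24} + \frac{l}{24}$ ($o{\left(l \right)} = - \frac{\left(\frac{l}{l} + l\right) \frac{1}{-6 - 2}}{3} = - \frac{\left(1 + l\right) \frac{1}{-8}}{3} = - \frac{\left(1 + l\right) \left(- \frac{1}{8}\right)}{3} = - \frac{- \frac{1}{8} - \frac{l}{8}}{3} = \frac{1}{24} + \frac{l}{24}$)
$o{\left(-18 \right)} \sqrt{H{\left(-7 \right)} + 110} - 41 = \left(\frac{1}{24} + \frac{1}{24} \left(-18\right)\right) \sqrt{7 + 110} - 41 = \left(\frac{1}{24} - \frac{3}{4}\right) \sqrt{117} - 41 = - \frac{17 \cdot 3 \sqrt{13}}{24} - 41 = - \frac{17 \sqrt{13}}{8} - 41 = -41 - \frac{17 \sqrt{13}}{8}$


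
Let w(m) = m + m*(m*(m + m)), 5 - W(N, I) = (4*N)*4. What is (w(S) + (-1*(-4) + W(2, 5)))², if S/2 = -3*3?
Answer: 137007025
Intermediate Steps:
S = -18 (S = 2*(-3*3) = 2*(-9) = -18)
W(N, I) = 5 - 16*N (W(N, I) = 5 - 4*N*4 = 5 - 16*N)
w(m) = m + 2*m³ (w(m) = m + m*(m*(2*m)) = m + m*(2*m²) = m + 2*m³)
(w(S) + (-1*(-4) + W(2, 5)))² = ((-18 + 2*(-18)³) + (-1*(-4) + (5 - 16*2)))² = ((-18 + 2*(-5832)) + (4 + (5 - 32)))² = ((-18 - 11664) + (4 - 27))² = (-11682 - 23)² = (-11705)² = 137007025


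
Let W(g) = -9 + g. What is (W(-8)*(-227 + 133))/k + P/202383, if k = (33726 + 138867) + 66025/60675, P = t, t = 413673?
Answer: 29011113058819/14129229230886 ≈ 2.0533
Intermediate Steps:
P = 413673
k = 418885852/2427 (k = 172593 + 66025*(1/60675) = 172593 + 2641/2427 = 418885852/2427 ≈ 1.7259e+5)
(W(-8)*(-227 + 133))/k + P/202383 = ((-9 - 8)*(-227 + 133))/(418885852/2427) + 413673/202383 = -17*(-94)*(2427/418885852) + 413673*(1/202383) = 1598*(2427/418885852) + 137891/67461 = 1939173/209442926 + 137891/67461 = 29011113058819/14129229230886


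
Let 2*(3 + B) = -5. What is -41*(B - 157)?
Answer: 13325/2 ≈ 6662.5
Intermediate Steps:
B = -11/2 (B = -3 + (1/2)*(-5) = -3 - 5/2 = -11/2 ≈ -5.5000)
-41*(B - 157) = -41*(-11/2 - 157) = -41*(-325/2) = 13325/2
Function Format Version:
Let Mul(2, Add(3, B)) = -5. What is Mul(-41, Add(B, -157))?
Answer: Rational(13325, 2) ≈ 6662.5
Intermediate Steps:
B = Rational(-11, 2) (B = Add(-3, Mul(Rational(1, 2), -5)) = Add(-3, Rational(-5, 2)) = Rational(-11, 2) ≈ -5.5000)
Mul(-41, Add(B, -157)) = Mul(-41, Add(Rational(-11, 2), -157)) = Mul(-41, Rational(-325, 2)) = Rational(13325, 2)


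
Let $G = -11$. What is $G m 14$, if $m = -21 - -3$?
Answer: $2772$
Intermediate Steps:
$m = -18$ ($m = -21 + 3 = -18$)
$G m 14 = \left(-11\right) \left(-18\right) 14 = 198 \cdot 14 = 2772$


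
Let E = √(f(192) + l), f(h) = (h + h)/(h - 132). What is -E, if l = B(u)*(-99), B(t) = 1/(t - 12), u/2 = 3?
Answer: -√2290/10 ≈ -4.7854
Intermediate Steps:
u = 6 (u = 2*3 = 6)
B(t) = 1/(-12 + t)
f(h) = 2*h/(-132 + h) (f(h) = (2*h)/(-132 + h) = 2*h/(-132 + h))
l = 33/2 (l = -99/(-12 + 6) = -99/(-6) = -⅙*(-99) = 33/2 ≈ 16.500)
E = √2290/10 (E = √(2*192/(-132 + 192) + 33/2) = √(2*192/60 + 33/2) = √(2*192*(1/60) + 33/2) = √(32/5 + 33/2) = √(229/10) = √2290/10 ≈ 4.7854)
-E = -√2290/10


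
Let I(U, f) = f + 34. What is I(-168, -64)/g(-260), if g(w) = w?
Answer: 3/26 ≈ 0.11538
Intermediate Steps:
I(U, f) = 34 + f
I(-168, -64)/g(-260) = (34 - 64)/(-260) = -30*(-1/260) = 3/26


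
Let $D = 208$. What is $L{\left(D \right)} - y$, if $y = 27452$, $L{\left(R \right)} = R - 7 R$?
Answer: $-28700$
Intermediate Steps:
$L{\left(R \right)} = - 6 R$
$L{\left(D \right)} - y = \left(-6\right) 208 - 27452 = -1248 - 27452 = -28700$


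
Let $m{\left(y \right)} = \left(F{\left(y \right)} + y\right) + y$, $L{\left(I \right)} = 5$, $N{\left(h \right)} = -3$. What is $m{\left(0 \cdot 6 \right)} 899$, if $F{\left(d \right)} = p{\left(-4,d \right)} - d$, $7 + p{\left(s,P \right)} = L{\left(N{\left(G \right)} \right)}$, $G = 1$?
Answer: $-1798$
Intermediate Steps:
$p{\left(s,P \right)} = -2$ ($p{\left(s,P \right)} = -7 + 5 = -2$)
$F{\left(d \right)} = -2 - d$
$m{\left(y \right)} = -2 + y$ ($m{\left(y \right)} = \left(\left(-2 - y\right) + y\right) + y = -2 + y$)
$m{\left(0 \cdot 6 \right)} 899 = \left(-2 + 0 \cdot 6\right) 899 = \left(-2 + 0\right) 899 = \left(-2\right) 899 = -1798$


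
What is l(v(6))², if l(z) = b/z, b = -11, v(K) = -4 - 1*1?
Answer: 121/25 ≈ 4.8400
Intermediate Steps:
v(K) = -5 (v(K) = -4 - 1 = -5)
l(z) = -11/z
l(v(6))² = (-11/(-5))² = (-11*(-⅕))² = (11/5)² = 121/25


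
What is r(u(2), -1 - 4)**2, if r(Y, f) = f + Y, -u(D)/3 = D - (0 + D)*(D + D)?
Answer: 169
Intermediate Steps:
u(D) = -3*D + 6*D**2 (u(D) = -3*(D - (0 + D)*(D + D)) = -3*(D - D*2*D) = -3*(D - 2*D**2) = -3*D + 6*D**2)
r(Y, f) = Y + f
r(u(2), -1 - 4)**2 = (3*2*(-1 + 2*2) + (-1 - 4))**2 = (3*2*(-1 + 4) - 5)**2 = (3*2*3 - 5)**2 = (18 - 5)**2 = 13**2 = 169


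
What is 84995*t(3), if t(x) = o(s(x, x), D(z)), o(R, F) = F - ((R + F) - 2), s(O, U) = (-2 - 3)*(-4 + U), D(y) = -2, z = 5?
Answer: -254985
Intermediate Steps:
s(O, U) = 20 - 5*U (s(O, U) = -5*(-4 + U) = 20 - 5*U)
o(R, F) = 2 - R (o(R, F) = F - ((F + R) - 2) = F - (-2 + F + R) = F + (2 - F - R) = 2 - R)
t(x) = -18 + 5*x (t(x) = 2 - (20 - 5*x) = 2 + (-20 + 5*x) = -18 + 5*x)
84995*t(3) = 84995*(-18 + 5*3) = 84995*(-18 + 15) = 84995*(-3) = -254985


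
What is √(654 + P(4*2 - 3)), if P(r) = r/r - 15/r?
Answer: 2*√163 ≈ 25.534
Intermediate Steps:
P(r) = 1 - 15/r
√(654 + P(4*2 - 3)) = √(654 + (-15 + (4*2 - 3))/(4*2 - 3)) = √(654 + (-15 + (8 - 3))/(8 - 3)) = √(654 + (-15 + 5)/5) = √(654 + (⅕)*(-10)) = √(654 - 2) = √652 = 2*√163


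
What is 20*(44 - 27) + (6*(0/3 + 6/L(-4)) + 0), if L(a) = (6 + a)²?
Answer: 349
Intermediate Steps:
20*(44 - 27) + (6*(0/3 + 6/L(-4)) + 0) = 20*(44 - 27) + (6*(0/3 + 6/((6 - 4)²)) + 0) = 20*17 + (6*(0*(⅓) + 6/(2²)) + 0) = 340 + (6*(0 + 6/4) + 0) = 340 + (6*(0 + 6*(¼)) + 0) = 340 + (6*(0 + 3/2) + 0) = 340 + (6*(3/2) + 0) = 340 + (9 + 0) = 340 + 9 = 349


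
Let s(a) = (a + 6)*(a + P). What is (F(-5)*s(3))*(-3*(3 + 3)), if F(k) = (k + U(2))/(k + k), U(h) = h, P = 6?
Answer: -2187/5 ≈ -437.40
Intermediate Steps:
F(k) = (2 + k)/(2*k) (F(k) = (k + 2)/(k + k) = (2 + k)/((2*k)) = (2 + k)*(1/(2*k)) = (2 + k)/(2*k))
s(a) = (6 + a)**2 (s(a) = (a + 6)*(a + 6) = (6 + a)*(6 + a) = (6 + a)**2)
(F(-5)*s(3))*(-3*(3 + 3)) = (((1/2)*(2 - 5)/(-5))*(36 + 3**2 + 12*3))*(-3*(3 + 3)) = (((1/2)*(-1/5)*(-3))*(36 + 9 + 36))*(-3*6) = ((3/10)*81)*(-18) = (243/10)*(-18) = -2187/5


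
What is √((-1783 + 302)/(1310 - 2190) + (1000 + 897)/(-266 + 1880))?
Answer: √90094759095/177540 ≈ 1.6906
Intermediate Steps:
√((-1783 + 302)/(1310 - 2190) + (1000 + 897)/(-266 + 1880)) = √(-1481/(-880) + 1897/1614) = √(-1481*(-1/880) + 1897*(1/1614)) = √(1481/880 + 1897/1614) = √(2029847/710160) = √90094759095/177540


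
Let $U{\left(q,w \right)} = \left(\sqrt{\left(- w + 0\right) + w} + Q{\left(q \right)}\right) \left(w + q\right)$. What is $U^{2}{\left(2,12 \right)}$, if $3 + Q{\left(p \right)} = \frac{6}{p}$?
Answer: $0$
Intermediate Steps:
$Q{\left(p \right)} = -3 + \frac{6}{p}$
$U{\left(q,w \right)} = \left(-3 + \frac{6}{q}\right) \left(q + w\right)$ ($U{\left(q,w \right)} = \left(\sqrt{\left(- w + 0\right) + w} - \left(3 - \frac{6}{q}\right)\right) \left(w + q\right) = \left(\sqrt{- w + w} - \left(3 - \frac{6}{q}\right)\right) \left(q + w\right) = \left(\sqrt{0} - \left(3 - \frac{6}{q}\right)\right) \left(q + w\right) = \left(0 - \left(3 - \frac{6}{q}\right)\right) \left(q + w\right) = \left(-3 + \frac{6}{q}\right) \left(q + w\right)$)
$U^{2}{\left(2,12 \right)} = \left(- \frac{3 \left(-2 + 2\right) \left(2 + 12\right)}{2}\right)^{2} = \left(\left(-3\right) \frac{1}{2} \cdot 0 \cdot 14\right)^{2} = 0^{2} = 0$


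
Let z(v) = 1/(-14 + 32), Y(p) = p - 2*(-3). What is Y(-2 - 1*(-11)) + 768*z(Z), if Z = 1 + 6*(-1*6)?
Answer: 173/3 ≈ 57.667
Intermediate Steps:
Y(p) = 6 + p (Y(p) = p + 6 = 6 + p)
Z = -35 (Z = 1 + 6*(-6) = 1 - 36 = -35)
z(v) = 1/18
Y(-2 - 1*(-11)) + 768*z(Z) = (6 + (-2 - 1*(-11))) + 768*(1/18) = (6 + (-2 + 11)) + 128/3 = (6 + 9) + 128/3 = 15 + 128/3 = 173/3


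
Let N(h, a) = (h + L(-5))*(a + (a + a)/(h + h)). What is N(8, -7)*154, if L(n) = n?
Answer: -14553/4 ≈ -3638.3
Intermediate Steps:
N(h, a) = (-5 + h)*(a + a/h) (N(h, a) = (h - 5)*(a + (a + a)/(h + h)) = (-5 + h)*(a + (2*a)/((2*h))) = (-5 + h)*(a + (2*a)*(1/(2*h))) = (-5 + h)*(a + a/h))
N(8, -7)*154 = -7*(-5 + 8*(-4 + 8))/8*154 = -7*1/8*(-5 + 8*4)*154 = -7*1/8*(-5 + 32)*154 = -7*1/8*27*154 = -189/8*154 = -14553/4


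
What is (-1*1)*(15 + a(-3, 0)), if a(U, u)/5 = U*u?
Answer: -15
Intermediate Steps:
a(U, u) = 5*U*u (a(U, u) = 5*(U*u) = 5*U*u)
(-1*1)*(15 + a(-3, 0)) = (-1*1)*(15 + 5*(-3)*0) = -(15 + 0) = -1*15 = -15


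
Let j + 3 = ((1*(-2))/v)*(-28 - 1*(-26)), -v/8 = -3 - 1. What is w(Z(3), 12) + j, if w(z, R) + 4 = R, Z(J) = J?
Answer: 41/8 ≈ 5.1250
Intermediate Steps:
v = 32 (v = -8*(-3 - 1) = -8*(-4) = 32)
w(z, R) = -4 + R
j = -23/8 (j = -3 + ((1*(-2))/32)*(-28 - 1*(-26)) = -3 + (-2*1/32)*(-28 + 26) = -3 - 1/16*(-2) = -3 + ⅛ = -23/8 ≈ -2.8750)
w(Z(3), 12) + j = (-4 + 12) - 23/8 = 8 - 23/8 = 41/8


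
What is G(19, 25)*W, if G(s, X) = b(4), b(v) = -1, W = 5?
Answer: -5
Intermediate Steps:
G(s, X) = -1
G(19, 25)*W = -1*5 = -5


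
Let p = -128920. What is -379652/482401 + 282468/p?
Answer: -46301895377/15547784230 ≈ -2.9780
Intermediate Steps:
-379652/482401 + 282468/p = -379652/482401 + 282468/(-128920) = -379652*1/482401 + 282468*(-1/128920) = -379652/482401 - 70617/32230 = -46301895377/15547784230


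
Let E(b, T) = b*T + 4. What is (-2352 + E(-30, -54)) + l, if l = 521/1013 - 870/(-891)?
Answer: -218578301/300861 ≈ -726.51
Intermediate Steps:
E(b, T) = 4 + T*b (E(b, T) = T*b + 4 = 4 + T*b)
l = 448507/300861 (l = 521*(1/1013) - 870*(-1/891) = 521/1013 + 290/297 = 448507/300861 ≈ 1.4907)
(-2352 + E(-30, -54)) + l = (-2352 + (4 - 54*(-30))) + 448507/300861 = (-2352 + (4 + 1620)) + 448507/300861 = (-2352 + 1624) + 448507/300861 = -728 + 448507/300861 = -218578301/300861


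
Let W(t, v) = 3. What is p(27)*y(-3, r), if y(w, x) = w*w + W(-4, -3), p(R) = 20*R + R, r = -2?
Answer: 6804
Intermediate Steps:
p(R) = 21*R
y(w, x) = 3 + w² (y(w, x) = w*w + 3 = w² + 3 = 3 + w²)
p(27)*y(-3, r) = (21*27)*(3 + (-3)²) = 567*(3 + 9) = 567*12 = 6804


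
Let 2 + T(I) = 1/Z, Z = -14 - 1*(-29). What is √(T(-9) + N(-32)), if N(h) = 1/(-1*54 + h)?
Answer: I*√3236610/1290 ≈ 1.3946*I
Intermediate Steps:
Z = 15 (Z = -14 + 29 = 15)
T(I) = -29/15 (T(I) = -2 + 1/15 = -29/15)
N(h) = 1/(-54 + h)
√(T(-9) + N(-32)) = √(-29/15 + 1/(-54 - 32)) = √(-29/15 + 1/(-86)) = √(-29/15 - 1/86) = √(-2509/1290) = I*√3236610/1290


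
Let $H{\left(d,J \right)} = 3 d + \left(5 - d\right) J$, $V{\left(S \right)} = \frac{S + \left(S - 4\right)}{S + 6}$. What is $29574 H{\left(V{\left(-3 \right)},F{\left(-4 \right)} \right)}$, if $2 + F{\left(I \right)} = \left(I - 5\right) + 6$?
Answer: $-1527990$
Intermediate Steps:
$F{\left(I \right)} = -1 + I$ ($F{\left(I \right)} = -2 + \left(\left(I - 5\right) + 6\right) = -2 + \left(\left(-5 + I\right) + 6\right) = -2 + \left(1 + I\right) = -1 + I$)
$V{\left(S \right)} = \frac{-4 + 2 S}{6 + S}$ ($V{\left(S \right)} = \frac{S + \left(S - 4\right)}{6 + S} = \frac{S + \left(-4 + S\right)}{6 + S} = \frac{-4 + 2 S}{6 + S}$)
$H{\left(d,J \right)} = 3 d + J \left(5 - d\right)$
$29574 H{\left(V{\left(-3 \right)},F{\left(-4 \right)} \right)} = 29574 \left(3 \frac{2 \left(-2 - 3\right)}{6 - 3} + 5 \left(-1 - 4\right) - \left(-1 - 4\right) \frac{2 \left(-2 - 3\right)}{6 - 3}\right) = 29574 \left(3 \cdot 2 \cdot \frac{1}{3} \left(-5\right) + 5 \left(-5\right) - - 5 \cdot 2 \cdot \frac{1}{3} \left(-5\right)\right) = 29574 \left(3 \cdot 2 \cdot \frac{1}{3} \left(-5\right) - 25 - - 5 \cdot 2 \cdot \frac{1}{3} \left(-5\right)\right) = 29574 \left(3 \left(- \frac{10}{3}\right) - 25 - \left(-5\right) \left(- \frac{10}{3}\right)\right) = 29574 \left(-10 - 25 - \frac{50}{3}\right) = 29574 \left(- \frac{155}{3}\right) = -1527990$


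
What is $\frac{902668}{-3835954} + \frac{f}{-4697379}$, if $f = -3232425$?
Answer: $\frac{1359876650213}{3003154960761} \approx 0.45282$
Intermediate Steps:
$\frac{902668}{-3835954} + \frac{f}{-4697379} = \frac{902668}{-3835954} - \frac{3232425}{-4697379} = 902668 \left(- \frac{1}{3835954}\right) - - \frac{1077475}{1565793} = - \frac{451334}{1917977} + \frac{1077475}{1565793} = \frac{1359876650213}{3003154960761}$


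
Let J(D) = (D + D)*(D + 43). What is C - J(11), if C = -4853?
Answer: -6041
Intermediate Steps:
J(D) = 2*D*(43 + D) (J(D) = (2*D)*(43 + D) = 2*D*(43 + D))
C - J(11) = -4853 - 2*11*(43 + 11) = -4853 - 2*11*54 = -4853 - 1*1188 = -4853 - 1188 = -6041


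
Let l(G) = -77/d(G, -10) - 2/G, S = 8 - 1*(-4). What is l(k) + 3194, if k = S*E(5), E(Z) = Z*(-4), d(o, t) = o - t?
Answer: 8816387/2760 ≈ 3194.3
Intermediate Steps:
S = 12 (S = 8 + 4 = 12)
E(Z) = -4*Z
k = -240 (k = 12*(-4*5) = 12*(-20) = -240)
l(G) = -77/(10 + G) - 2/G (l(G) = -77/(G - 1*(-10)) - 2/G = -77/(G + 10) - 2/G = -77/(10 + G) - 2/G)
l(k) + 3194 = (-20 - 79*(-240))/((-240)*(10 - 240)) + 3194 = -1/240*(-20 + 18960)/(-230) + 3194 = -1/240*(-1/230)*18940 + 3194 = 947/2760 + 3194 = 8816387/2760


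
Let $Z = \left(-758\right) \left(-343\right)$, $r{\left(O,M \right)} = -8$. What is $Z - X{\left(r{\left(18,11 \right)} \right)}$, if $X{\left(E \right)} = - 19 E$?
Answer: $259842$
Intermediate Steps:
$Z = 259994$
$Z - X{\left(r{\left(18,11 \right)} \right)} = 259994 - \left(-19\right) \left(-8\right) = 259994 - 152 = 259842$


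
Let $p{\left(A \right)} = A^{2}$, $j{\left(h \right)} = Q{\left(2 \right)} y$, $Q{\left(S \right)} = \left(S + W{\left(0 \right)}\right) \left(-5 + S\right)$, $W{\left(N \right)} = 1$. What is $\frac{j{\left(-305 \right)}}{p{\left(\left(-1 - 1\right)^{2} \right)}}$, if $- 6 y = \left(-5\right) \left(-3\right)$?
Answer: $\frac{45}{32} \approx 1.4063$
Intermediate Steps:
$Q{\left(S \right)} = \left(1 + S\right) \left(-5 + S\right)$ ($Q{\left(S \right)} = \left(S + 1\right) \left(-5 + S\right) = \left(1 + S\right) \left(-5 + S\right)$)
$y = - \frac{5}{2}$ ($y = - \frac{\left(-5\right) \left(-3\right)}{6} = \left(- \frac{1}{6}\right) 15 = - \frac{5}{2} \approx -2.5$)
$j{\left(h \right)} = \frac{45}{2}$ ($j{\left(h \right)} = \left(-5 + 2^{2} - 8\right) \left(- \frac{5}{2}\right) = \left(-5 + 4 - 8\right) \left(- \frac{5}{2}\right) = \left(-9\right) \left(- \frac{5}{2}\right) = \frac{45}{2}$)
$\frac{j{\left(-305 \right)}}{p{\left(\left(-1 - 1\right)^{2} \right)}} = \frac{45}{2 \left(\left(-1 - 1\right)^{2}\right)^{2}} = \frac{45}{2 \left(\left(-2\right)^{2}\right)^{2}} = \frac{45}{2 \cdot 4^{2}} = \frac{45}{2 \cdot 16} = \frac{45}{2} \cdot \frac{1}{16} = \frac{45}{32}$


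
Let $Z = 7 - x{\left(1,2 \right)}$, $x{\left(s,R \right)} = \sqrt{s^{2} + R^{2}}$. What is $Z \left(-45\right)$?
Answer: $-315 + 45 \sqrt{5} \approx -214.38$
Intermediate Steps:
$x{\left(s,R \right)} = \sqrt{R^{2} + s^{2}}$
$Z = 7 - \sqrt{5}$ ($Z = 7 - \sqrt{2^{2} + 1^{2}} = 7 - \sqrt{4 + 1} = 7 - \sqrt{5} \approx 4.7639$)
$Z \left(-45\right) = \left(7 - \sqrt{5}\right) \left(-45\right) = -315 + 45 \sqrt{5}$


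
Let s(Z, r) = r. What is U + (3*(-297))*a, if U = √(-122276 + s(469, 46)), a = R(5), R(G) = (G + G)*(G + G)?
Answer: -89100 + I*√122230 ≈ -89100.0 + 349.61*I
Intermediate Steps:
R(G) = 4*G² (R(G) = (2*G)*(2*G) = 4*G²)
a = 100 (a = 4*5² = 4*25 = 100)
U = I*√122230 (U = √(-122276 + 46) = √(-122230) = I*√122230 ≈ 349.61*I)
U + (3*(-297))*a = I*√122230 + (3*(-297))*100 = I*√122230 - 891*100 = I*√122230 - 89100 = -89100 + I*√122230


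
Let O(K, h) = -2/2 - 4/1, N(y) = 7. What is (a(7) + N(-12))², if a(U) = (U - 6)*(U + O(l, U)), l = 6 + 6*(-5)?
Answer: 81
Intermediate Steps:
l = -24 (l = 6 - 30 = -24)
O(K, h) = -5 (O(K, h) = -2*½ - 4*1 = -1 - 4 = -5)
a(U) = (-6 + U)*(-5 + U) (a(U) = (U - 6)*(U - 5) = (-6 + U)*(-5 + U))
(a(7) + N(-12))² = ((30 + 7² - 11*7) + 7)² = ((30 + 49 - 77) + 7)² = (2 + 7)² = 9² = 81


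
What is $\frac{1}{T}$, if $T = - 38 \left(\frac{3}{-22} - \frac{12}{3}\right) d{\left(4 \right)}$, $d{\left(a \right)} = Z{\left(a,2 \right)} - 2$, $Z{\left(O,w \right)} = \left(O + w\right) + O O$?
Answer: $\frac{11}{34580} \approx 0.0003181$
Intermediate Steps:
$Z{\left(O,w \right)} = O + w + O^{2}$ ($Z{\left(O,w \right)} = \left(O + w\right) + O^{2} = O + w + O^{2}$)
$d{\left(a \right)} = a + a^{2}$ ($d{\left(a \right)} = \left(a + 2 + a^{2}\right) - 2 = \left(2 + a + a^{2}\right) - 2 = a + a^{2}$)
$T = \frac{34580}{11}$ ($T = - 38 \left(\frac{3}{-22} - \frac{12}{3}\right) 4 \left(1 + 4\right) = - 38 \left(3 \left(- \frac{1}{22}\right) - 4\right) 4 \cdot 5 = - 38 \left(- \frac{3}{22} - 4\right) 20 = \left(-38\right) \left(- \frac{91}{22}\right) 20 = \frac{1729}{11} \cdot 20 = \frac{34580}{11} \approx 3143.6$)
$\frac{1}{T} = \frac{1}{\frac{34580}{11}} = \frac{11}{34580}$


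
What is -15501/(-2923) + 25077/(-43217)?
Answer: 596606646/126323291 ≈ 4.7229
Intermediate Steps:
-15501/(-2923) + 25077/(-43217) = -15501*(-1/2923) + 25077*(-1/43217) = 15501/2923 - 25077/43217 = 596606646/126323291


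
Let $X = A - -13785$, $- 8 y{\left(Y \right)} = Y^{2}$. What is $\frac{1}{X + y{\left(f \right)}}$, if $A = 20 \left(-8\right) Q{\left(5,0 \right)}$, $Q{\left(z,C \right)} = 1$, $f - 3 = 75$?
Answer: $\frac{2}{25729} \approx 7.7733 \cdot 10^{-5}$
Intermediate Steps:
$f = 78$ ($f = 3 + 75 = 78$)
$A = -160$ ($A = 20 \left(-8\right) 1 = \left(-160\right) 1 = -160$)
$y{\left(Y \right)} = - \frac{Y^{2}}{8}$
$X = 13625$ ($X = -160 - -13785 = -160 + 13785 = 13625$)
$\frac{1}{X + y{\left(f \right)}} = \frac{1}{13625 - \frac{78^{2}}{8}} = \frac{1}{13625 - \frac{1521}{2}} = \frac{1}{\frac{25729}{2}} = \frac{2}{25729}$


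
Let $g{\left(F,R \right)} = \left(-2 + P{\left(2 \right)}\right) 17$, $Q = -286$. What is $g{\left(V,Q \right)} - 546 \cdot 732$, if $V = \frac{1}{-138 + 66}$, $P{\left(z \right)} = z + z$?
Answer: $-399638$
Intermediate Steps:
$P{\left(z \right)} = 2 z$
$V = - \frac{1}{72}$ ($V = \frac{1}{-72} = - \frac{1}{72} \approx -0.013889$)
$g{\left(F,R \right)} = 34$ ($g{\left(F,R \right)} = \left(-2 + 2 \cdot 2\right) 17 = \left(-2 + 4\right) 17 = 2 \cdot 17 = 34$)
$g{\left(V,Q \right)} - 546 \cdot 732 = 34 - 546 \cdot 732 = 34 - 399672 = -399638$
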